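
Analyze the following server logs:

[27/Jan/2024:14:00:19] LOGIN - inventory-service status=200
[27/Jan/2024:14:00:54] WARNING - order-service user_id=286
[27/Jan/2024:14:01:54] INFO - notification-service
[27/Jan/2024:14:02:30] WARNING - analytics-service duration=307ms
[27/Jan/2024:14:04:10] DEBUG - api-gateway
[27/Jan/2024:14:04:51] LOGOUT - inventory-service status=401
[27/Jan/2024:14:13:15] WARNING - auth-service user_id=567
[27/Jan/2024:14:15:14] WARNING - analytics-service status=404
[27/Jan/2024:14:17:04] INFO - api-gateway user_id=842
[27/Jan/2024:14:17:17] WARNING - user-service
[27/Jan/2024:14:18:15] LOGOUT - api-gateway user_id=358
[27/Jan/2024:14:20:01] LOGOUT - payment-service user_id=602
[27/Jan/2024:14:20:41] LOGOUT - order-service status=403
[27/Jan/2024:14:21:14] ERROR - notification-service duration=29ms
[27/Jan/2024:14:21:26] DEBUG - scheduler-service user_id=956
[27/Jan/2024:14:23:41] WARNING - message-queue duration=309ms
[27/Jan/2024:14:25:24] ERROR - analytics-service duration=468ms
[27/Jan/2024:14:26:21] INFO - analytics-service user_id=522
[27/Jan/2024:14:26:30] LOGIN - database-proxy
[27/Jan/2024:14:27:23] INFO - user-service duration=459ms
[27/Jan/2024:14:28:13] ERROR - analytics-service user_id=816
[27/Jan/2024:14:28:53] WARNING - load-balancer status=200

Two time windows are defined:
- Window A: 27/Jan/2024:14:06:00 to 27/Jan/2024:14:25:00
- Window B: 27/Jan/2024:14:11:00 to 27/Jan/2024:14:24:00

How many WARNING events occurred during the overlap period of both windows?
4

To find overlap events:

1. Window A: 27/Jan/2024:14:06:00 to 27/Jan/2024:14:25:00
2. Window B: 27/Jan/2024:14:11:00 to 27/Jan/2024:14:24:00
3. Overlap period: 27/Jan/2024:14:11:00 to 27/Jan/2024:14:24:00
4. Count WARNING events in overlap: 4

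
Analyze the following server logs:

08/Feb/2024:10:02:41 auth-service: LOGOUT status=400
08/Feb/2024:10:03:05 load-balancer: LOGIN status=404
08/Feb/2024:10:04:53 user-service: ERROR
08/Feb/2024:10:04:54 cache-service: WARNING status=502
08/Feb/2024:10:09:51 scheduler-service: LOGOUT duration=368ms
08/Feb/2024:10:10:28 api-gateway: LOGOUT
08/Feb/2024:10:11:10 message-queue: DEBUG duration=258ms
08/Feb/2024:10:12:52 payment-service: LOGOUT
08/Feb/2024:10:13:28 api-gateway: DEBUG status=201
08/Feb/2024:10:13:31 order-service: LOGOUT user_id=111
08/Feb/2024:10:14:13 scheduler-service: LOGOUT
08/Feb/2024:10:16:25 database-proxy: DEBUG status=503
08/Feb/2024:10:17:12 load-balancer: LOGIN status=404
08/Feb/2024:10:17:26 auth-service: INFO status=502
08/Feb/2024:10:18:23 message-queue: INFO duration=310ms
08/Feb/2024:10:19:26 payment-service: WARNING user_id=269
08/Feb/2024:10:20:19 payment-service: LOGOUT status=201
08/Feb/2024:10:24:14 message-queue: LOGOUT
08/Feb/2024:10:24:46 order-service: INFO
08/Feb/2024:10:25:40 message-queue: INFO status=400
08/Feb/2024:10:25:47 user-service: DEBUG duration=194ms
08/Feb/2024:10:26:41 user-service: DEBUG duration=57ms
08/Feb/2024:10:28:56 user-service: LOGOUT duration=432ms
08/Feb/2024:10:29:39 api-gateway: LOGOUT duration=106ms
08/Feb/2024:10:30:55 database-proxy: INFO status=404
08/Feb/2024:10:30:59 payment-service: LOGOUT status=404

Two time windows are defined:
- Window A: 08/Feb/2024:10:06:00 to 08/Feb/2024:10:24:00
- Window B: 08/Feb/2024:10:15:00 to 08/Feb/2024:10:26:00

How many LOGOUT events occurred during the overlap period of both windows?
1

To find overlap events:

1. Window A: 08/Feb/2024:10:06:00 to 08/Feb/2024:10:24:00
2. Window B: 08/Feb/2024:10:15:00 to 08/Feb/2024:10:26:00
3. Overlap period: 08/Feb/2024:10:15:00 to 08/Feb/2024:10:24:00
4. Count LOGOUT events in overlap: 1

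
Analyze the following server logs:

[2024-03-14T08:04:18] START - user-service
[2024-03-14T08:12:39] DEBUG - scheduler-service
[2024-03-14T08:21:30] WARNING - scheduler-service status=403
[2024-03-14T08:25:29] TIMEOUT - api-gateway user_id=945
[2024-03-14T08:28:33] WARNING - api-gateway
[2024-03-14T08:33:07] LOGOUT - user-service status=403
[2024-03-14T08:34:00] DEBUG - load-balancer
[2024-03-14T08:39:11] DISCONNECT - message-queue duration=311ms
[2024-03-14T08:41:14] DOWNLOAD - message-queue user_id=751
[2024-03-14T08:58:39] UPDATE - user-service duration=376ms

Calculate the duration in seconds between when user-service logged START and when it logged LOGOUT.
1729

To find the time between events:

1. Locate the first START event for user-service: 2024-03-14T08:04:18
2. Locate the first LOGOUT event for user-service: 2024-03-14T08:33:07
3. Calculate the difference: 2024-03-14T08:33:07 - 2024-03-14T08:04:18 = 1729 seconds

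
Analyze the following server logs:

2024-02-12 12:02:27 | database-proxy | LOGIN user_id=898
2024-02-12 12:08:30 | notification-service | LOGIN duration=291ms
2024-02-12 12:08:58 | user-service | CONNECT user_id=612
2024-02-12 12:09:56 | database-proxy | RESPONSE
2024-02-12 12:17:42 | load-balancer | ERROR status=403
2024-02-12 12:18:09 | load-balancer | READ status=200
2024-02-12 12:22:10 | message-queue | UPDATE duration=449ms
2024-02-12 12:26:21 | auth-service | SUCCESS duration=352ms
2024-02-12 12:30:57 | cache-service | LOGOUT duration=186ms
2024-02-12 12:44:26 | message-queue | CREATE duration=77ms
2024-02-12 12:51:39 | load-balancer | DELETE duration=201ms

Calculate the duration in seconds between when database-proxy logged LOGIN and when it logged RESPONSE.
449

To find the time between events:

1. Locate the first LOGIN event for database-proxy: 2024-02-12 12:02:27
2. Locate the first RESPONSE event for database-proxy: 2024-02-12 12:09:56
3. Calculate the difference: 2024-02-12 12:09:56 - 2024-02-12 12:02:27 = 449 seconds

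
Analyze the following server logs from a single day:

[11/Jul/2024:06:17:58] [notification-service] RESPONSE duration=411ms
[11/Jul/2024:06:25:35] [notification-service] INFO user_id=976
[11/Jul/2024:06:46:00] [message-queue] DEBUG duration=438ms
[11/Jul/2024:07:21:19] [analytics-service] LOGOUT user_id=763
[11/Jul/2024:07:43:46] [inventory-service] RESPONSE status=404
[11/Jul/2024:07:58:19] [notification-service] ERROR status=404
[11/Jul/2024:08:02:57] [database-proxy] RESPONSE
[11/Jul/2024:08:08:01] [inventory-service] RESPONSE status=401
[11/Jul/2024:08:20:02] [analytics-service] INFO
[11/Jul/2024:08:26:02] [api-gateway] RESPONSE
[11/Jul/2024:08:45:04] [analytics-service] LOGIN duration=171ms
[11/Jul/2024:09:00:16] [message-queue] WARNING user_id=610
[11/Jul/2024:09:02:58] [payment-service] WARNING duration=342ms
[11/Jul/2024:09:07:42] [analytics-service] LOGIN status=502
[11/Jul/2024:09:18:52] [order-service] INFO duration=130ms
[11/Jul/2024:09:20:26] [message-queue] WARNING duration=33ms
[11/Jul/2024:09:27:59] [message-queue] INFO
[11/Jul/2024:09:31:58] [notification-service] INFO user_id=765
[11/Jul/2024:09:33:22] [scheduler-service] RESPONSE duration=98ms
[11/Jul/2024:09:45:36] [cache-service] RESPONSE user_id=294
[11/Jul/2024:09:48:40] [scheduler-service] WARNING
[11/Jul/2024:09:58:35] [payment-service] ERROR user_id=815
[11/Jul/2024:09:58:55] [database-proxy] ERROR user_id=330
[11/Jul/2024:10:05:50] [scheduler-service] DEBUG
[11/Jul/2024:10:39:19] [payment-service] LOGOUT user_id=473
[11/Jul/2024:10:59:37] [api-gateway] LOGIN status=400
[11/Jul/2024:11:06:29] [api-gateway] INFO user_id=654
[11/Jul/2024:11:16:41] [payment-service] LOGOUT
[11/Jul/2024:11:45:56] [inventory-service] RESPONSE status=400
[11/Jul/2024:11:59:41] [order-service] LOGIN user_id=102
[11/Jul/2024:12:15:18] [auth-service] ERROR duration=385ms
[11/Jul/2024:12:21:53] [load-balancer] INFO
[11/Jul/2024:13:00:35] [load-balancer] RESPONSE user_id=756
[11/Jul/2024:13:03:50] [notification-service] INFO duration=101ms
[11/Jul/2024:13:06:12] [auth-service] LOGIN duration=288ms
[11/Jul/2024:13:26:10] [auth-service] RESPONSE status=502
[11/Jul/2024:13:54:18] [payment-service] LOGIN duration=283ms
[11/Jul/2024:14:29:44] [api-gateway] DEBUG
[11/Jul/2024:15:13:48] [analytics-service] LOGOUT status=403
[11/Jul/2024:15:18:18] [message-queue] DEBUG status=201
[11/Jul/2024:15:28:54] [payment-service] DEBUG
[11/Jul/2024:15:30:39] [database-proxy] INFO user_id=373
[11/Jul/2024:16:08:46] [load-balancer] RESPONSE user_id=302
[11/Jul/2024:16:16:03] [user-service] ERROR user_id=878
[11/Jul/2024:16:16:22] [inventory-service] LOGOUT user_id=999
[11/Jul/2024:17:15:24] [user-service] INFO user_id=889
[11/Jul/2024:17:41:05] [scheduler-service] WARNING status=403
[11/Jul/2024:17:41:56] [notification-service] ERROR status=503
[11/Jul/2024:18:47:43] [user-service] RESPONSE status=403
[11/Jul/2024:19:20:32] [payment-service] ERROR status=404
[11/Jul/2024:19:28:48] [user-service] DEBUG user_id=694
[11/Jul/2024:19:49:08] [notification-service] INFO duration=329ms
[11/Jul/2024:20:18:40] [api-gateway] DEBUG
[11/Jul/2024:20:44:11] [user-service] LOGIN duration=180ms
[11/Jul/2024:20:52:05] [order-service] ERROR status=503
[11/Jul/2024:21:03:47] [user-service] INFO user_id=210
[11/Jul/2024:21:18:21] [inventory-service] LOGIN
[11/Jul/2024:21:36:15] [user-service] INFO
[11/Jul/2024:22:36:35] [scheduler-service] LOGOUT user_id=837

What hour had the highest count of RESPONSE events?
8

To find the peak hour:

1. Group all RESPONSE events by hour
2. Count events in each hour
3. Find hour with maximum count
4. Peak hour: 8 (with 3 events)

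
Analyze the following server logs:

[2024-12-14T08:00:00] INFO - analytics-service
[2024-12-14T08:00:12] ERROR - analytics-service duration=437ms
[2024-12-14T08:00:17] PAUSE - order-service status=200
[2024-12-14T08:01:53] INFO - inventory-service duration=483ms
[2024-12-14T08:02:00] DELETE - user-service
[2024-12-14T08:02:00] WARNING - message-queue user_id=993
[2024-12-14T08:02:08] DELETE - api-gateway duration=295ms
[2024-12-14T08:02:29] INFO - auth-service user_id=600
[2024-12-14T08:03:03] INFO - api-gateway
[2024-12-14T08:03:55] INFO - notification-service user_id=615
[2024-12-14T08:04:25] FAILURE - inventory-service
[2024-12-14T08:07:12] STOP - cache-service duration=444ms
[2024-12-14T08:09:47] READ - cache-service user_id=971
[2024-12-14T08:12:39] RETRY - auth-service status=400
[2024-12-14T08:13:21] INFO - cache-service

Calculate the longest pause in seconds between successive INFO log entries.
566

To find the longest gap:

1. Extract all INFO events in chronological order
2. Calculate time differences between consecutive events
3. Find the maximum difference
4. Longest gap: 566 seconds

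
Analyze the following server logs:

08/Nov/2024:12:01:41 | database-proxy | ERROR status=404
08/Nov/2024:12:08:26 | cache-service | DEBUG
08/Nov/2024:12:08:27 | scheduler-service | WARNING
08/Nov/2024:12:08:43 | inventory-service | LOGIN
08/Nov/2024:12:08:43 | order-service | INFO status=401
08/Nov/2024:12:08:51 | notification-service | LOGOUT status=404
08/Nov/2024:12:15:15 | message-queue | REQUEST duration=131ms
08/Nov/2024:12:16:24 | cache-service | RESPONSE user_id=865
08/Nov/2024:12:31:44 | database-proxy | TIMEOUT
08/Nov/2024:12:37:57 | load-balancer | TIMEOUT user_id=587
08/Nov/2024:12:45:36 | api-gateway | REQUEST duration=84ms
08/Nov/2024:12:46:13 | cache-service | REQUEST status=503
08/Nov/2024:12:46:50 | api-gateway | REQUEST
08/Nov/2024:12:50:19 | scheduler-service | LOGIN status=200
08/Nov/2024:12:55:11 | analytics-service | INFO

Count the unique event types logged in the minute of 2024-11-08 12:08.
5

To count unique event types:

1. Filter events in the minute starting at 2024-11-08 12:08
2. Extract event types from matching entries
3. Count unique types: 5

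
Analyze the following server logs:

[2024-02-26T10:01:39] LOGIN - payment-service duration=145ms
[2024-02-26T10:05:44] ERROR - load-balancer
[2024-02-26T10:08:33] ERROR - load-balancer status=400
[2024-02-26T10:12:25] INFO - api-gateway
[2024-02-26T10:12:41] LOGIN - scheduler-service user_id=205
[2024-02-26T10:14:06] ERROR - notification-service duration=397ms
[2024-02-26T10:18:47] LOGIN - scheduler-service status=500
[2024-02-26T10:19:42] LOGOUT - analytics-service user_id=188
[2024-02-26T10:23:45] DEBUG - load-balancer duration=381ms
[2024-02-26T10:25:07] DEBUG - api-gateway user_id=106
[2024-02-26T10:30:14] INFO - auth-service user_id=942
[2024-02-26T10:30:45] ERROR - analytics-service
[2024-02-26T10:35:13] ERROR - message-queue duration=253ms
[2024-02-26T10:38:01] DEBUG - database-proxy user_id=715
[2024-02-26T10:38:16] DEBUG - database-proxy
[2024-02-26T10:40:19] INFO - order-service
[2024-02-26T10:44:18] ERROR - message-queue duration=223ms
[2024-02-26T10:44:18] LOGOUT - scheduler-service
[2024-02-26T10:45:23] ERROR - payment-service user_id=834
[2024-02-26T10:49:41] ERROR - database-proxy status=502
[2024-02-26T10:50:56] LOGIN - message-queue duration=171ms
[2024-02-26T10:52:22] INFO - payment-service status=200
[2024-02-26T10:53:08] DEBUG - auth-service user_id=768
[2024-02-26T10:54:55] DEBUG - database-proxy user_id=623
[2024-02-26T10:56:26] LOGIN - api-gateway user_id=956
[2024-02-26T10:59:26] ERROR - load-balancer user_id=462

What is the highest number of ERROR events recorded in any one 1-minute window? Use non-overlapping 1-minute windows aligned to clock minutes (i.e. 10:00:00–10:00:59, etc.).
1

To find the burst window:

1. Divide the log period into non-overlapping 1-minute windows starting at 10:00
2. Count ERROR events in each window
3. Find the window with maximum count
4. Maximum events in a window: 1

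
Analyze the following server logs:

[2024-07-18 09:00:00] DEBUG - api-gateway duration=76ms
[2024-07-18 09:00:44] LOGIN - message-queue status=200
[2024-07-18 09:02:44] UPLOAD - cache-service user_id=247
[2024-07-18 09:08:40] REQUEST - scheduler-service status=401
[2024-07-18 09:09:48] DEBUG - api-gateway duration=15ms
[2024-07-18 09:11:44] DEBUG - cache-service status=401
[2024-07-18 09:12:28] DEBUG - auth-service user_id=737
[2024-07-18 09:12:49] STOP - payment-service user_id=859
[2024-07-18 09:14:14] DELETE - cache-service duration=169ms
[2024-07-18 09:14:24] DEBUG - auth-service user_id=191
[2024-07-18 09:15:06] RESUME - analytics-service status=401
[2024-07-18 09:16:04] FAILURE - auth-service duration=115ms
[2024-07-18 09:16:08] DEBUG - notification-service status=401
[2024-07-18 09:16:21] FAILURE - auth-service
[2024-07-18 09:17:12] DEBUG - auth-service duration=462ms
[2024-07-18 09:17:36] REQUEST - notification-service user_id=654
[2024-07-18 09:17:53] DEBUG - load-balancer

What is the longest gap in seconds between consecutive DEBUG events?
588

To find the longest gap:

1. Extract all DEBUG events in chronological order
2. Calculate time differences between consecutive events
3. Find the maximum difference
4. Longest gap: 588 seconds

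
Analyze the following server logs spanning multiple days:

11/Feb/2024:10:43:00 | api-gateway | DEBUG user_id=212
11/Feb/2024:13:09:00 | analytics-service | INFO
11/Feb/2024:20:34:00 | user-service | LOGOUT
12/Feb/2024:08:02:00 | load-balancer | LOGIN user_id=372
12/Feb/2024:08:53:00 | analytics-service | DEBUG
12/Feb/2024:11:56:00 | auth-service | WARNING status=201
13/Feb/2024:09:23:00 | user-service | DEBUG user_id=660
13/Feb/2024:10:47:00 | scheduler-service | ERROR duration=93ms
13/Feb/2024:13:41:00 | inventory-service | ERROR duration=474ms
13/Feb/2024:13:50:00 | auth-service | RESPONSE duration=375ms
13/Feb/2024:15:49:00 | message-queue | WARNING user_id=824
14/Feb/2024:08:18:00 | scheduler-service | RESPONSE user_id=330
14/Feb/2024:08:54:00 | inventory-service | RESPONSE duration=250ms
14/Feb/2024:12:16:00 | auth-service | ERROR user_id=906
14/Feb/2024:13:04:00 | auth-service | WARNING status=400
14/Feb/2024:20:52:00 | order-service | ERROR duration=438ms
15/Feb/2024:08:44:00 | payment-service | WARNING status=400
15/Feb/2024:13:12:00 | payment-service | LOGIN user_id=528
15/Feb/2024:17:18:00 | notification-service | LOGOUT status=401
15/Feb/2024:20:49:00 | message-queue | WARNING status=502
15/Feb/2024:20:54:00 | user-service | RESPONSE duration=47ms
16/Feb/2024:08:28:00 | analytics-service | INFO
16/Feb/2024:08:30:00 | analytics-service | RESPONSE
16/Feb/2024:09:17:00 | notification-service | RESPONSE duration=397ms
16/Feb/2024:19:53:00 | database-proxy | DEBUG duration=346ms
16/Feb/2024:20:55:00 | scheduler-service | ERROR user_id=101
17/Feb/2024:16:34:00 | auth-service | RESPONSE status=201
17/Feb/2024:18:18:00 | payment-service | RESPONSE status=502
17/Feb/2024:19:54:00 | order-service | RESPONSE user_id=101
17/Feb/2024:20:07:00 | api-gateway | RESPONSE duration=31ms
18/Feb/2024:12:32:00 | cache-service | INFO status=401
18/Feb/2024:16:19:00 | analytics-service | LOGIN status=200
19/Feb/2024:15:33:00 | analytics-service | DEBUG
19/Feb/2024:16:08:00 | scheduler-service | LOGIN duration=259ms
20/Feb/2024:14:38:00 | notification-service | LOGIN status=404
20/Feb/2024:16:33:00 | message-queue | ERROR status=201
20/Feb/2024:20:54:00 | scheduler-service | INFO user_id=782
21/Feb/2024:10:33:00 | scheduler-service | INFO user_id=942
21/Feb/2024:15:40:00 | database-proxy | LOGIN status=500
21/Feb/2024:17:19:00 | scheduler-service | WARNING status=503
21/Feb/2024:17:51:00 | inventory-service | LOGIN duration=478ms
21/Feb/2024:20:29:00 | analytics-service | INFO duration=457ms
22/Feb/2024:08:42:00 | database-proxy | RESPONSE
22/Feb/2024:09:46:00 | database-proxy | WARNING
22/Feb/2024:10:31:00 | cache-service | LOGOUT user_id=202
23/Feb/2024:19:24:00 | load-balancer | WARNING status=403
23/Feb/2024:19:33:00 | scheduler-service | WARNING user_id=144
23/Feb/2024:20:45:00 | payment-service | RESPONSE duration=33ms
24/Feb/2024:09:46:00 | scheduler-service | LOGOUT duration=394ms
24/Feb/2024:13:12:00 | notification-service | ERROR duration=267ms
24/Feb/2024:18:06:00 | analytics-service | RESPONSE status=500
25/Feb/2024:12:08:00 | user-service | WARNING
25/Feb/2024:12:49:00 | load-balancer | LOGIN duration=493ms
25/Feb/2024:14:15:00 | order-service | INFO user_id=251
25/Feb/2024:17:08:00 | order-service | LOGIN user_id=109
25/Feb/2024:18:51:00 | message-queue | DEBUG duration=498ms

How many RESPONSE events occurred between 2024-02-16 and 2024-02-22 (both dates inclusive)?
7

To filter by date range:

1. Date range: 2024-02-16 through 2024-02-22, both dates inclusive
2. Filter for RESPONSE events whose date falls in this range
3. Count matching events: 7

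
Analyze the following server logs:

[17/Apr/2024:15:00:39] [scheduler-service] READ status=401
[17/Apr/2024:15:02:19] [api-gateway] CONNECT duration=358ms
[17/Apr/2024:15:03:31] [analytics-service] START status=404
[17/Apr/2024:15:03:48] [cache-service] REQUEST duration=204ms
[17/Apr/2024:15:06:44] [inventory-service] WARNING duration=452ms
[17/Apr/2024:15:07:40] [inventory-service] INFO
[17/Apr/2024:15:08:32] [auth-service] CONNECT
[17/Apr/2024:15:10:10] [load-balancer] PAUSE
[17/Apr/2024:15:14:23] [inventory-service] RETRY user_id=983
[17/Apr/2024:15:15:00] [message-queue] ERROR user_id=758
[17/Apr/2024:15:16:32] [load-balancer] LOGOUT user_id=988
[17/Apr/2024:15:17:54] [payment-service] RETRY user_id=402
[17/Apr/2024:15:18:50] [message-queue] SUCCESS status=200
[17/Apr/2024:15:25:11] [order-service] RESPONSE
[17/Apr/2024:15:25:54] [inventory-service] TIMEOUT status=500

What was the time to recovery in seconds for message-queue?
230

To calculate recovery time:

1. Find ERROR event for message-queue: 17/Apr/2024:15:15:00
2. Find next SUCCESS event for message-queue: 17/Apr/2024:15:18:50
3. Recovery time: 17/Apr/2024:15:18:50 - 17/Apr/2024:15:15:00 = 230 seconds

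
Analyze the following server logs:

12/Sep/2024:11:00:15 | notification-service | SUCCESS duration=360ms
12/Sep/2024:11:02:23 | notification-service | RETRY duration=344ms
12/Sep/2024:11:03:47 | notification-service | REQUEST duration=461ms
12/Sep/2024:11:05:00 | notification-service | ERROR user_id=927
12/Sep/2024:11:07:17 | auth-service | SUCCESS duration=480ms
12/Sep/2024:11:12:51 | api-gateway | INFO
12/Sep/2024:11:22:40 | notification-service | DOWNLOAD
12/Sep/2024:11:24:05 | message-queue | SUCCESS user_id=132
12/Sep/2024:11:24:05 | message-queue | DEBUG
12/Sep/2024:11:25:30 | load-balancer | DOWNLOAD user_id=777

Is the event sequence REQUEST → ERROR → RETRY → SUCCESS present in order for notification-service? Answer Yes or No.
No

To verify sequence order:

1. Find all events in sequence REQUEST → ERROR → RETRY → SUCCESS for notification-service
2. Extract their timestamps
3. Check if timestamps are in ascending order
4. Result: No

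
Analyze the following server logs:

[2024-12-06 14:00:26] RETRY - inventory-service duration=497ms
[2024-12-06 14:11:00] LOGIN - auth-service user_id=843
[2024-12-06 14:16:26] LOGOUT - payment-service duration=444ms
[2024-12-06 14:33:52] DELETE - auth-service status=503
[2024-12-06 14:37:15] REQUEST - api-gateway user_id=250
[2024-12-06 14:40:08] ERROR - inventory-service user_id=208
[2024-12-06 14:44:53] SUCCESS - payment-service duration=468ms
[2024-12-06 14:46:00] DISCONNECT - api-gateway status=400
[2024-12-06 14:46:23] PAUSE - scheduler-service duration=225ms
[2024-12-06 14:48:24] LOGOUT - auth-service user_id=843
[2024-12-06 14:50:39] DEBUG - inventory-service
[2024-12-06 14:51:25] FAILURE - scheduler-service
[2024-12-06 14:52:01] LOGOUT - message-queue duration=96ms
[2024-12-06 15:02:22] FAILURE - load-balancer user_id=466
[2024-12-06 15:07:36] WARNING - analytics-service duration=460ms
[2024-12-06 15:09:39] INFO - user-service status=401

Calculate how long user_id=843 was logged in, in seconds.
2244

To calculate session duration:

1. Find LOGIN event for user_id=843: 2024-12-06 14:11:00
2. Find LOGOUT event for user_id=843: 2024-12-06 14:48:24
3. Session duration: 2024-12-06 14:48:24 - 2024-12-06 14:11:00 = 2244 seconds (37 minutes)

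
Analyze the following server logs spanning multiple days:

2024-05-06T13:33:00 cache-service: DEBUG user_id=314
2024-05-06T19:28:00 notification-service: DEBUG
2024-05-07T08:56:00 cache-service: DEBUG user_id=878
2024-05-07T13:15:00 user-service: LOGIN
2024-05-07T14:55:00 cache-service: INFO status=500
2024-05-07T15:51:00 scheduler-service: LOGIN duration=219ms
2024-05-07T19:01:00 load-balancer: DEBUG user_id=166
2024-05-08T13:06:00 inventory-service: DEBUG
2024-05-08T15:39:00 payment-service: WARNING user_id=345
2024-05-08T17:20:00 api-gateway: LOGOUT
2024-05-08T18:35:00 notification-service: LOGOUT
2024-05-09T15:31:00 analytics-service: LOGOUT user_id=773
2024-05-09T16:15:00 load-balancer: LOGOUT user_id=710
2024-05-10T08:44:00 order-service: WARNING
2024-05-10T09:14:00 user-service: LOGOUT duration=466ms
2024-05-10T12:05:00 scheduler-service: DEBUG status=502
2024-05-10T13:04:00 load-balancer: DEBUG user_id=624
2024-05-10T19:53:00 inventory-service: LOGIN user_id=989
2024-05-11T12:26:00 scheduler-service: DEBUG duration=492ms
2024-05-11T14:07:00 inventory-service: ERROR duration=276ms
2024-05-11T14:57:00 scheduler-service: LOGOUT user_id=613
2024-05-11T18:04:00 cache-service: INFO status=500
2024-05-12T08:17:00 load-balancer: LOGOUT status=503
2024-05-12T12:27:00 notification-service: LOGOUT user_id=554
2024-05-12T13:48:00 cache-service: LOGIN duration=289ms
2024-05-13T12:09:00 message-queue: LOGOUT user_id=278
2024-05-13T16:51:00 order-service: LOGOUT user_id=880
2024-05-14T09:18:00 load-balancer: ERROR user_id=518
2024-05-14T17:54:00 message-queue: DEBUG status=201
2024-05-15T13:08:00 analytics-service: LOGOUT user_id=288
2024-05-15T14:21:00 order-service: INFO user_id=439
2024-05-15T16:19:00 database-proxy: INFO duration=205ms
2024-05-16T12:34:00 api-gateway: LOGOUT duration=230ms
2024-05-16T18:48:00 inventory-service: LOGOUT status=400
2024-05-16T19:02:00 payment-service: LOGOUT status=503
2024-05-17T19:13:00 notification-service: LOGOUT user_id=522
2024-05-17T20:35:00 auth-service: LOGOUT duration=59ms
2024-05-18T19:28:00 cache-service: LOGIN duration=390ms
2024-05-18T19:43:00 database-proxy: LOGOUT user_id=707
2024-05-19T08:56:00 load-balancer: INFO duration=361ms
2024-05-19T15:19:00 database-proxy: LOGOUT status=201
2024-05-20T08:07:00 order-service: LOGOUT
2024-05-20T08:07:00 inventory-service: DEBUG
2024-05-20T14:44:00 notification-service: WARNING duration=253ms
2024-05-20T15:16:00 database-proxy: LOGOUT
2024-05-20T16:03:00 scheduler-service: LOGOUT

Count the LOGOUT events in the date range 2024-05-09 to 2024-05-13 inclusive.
8

To filter by date range:

1. Date range: 2024-05-09 through 2024-05-13, both dates inclusive
2. Filter for LOGOUT events whose date falls in this range
3. Count matching events: 8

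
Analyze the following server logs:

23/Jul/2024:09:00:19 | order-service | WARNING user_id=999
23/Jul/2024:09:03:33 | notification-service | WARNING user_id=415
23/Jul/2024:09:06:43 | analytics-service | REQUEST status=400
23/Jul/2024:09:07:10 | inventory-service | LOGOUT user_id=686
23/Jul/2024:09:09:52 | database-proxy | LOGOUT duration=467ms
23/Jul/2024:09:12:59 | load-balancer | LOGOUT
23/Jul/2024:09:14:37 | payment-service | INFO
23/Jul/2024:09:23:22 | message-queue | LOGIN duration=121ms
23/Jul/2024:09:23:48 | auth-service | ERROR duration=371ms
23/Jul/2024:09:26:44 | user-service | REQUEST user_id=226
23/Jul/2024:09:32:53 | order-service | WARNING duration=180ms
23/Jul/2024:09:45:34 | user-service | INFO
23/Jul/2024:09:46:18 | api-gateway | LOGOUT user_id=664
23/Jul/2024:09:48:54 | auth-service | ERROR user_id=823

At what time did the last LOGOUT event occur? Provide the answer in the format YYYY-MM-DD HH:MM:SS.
2024-07-23 09:46:18

To find the last event:

1. Filter for all LOGOUT events
2. Sort by timestamp
3. Select the last one
4. Timestamp: 2024-07-23 09:46:18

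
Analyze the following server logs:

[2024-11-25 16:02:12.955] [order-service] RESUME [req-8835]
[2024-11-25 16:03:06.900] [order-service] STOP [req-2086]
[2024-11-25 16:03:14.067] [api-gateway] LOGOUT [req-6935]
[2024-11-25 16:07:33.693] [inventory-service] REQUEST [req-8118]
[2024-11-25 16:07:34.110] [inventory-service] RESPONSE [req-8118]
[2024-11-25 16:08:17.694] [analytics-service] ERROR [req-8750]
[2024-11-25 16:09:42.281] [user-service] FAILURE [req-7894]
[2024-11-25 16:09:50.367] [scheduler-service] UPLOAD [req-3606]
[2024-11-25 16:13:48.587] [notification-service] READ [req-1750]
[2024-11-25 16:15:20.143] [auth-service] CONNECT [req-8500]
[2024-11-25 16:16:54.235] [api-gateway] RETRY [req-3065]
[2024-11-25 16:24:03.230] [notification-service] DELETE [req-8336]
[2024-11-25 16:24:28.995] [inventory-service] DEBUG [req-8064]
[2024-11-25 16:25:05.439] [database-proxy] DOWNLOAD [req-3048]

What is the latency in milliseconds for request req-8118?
417

To calculate latency:

1. Find REQUEST with id req-8118: 2024-11-25 16:07:33.693
2. Find RESPONSE with id req-8118: 2024-11-25 16:07:34.110
3. Latency: 2024-11-25 16:07:34.110 - 2024-11-25 16:07:33.693 = 417ms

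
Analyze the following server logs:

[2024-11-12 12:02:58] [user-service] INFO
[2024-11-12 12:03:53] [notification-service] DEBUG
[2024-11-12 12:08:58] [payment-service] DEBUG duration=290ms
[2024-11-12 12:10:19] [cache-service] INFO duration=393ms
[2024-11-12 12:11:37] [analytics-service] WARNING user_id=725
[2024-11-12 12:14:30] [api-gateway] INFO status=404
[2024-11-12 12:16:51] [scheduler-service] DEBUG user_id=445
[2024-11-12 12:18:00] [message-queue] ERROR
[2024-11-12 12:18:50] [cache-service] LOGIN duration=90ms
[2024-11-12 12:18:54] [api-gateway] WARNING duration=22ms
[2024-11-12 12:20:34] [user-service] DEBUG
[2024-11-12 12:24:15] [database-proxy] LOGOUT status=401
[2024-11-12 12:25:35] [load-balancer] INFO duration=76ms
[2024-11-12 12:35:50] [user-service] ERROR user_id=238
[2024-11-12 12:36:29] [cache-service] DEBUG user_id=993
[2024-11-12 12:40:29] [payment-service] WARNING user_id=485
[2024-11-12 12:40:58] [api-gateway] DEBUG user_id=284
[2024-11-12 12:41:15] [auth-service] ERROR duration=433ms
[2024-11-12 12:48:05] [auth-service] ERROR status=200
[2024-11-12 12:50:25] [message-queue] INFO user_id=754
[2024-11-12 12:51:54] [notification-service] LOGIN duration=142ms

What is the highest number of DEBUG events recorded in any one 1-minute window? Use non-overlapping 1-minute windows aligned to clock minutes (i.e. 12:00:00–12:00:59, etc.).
1

To find the burst window:

1. Divide the log period into non-overlapping 1-minute windows starting at 12:00
2. Count DEBUG events in each window
3. Find the window with maximum count
4. Maximum events in a window: 1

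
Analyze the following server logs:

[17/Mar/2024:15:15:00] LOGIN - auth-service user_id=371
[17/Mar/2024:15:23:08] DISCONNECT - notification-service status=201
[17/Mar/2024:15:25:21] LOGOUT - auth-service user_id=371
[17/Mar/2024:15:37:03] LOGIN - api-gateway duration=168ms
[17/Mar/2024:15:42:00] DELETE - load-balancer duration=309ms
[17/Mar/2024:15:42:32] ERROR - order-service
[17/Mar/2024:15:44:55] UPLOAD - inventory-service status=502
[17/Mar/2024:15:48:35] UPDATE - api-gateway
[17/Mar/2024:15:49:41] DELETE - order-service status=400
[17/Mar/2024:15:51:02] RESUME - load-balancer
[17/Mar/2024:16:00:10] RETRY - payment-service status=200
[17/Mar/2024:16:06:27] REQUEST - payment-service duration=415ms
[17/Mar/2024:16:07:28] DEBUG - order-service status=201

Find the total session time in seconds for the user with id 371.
621

To calculate session duration:

1. Find LOGIN event for user_id=371: 17/Mar/2024:15:15:00
2. Find LOGOUT event for user_id=371: 17/Mar/2024:15:25:21
3. Session duration: 17/Mar/2024:15:25:21 - 17/Mar/2024:15:15:00 = 621 seconds (10 minutes)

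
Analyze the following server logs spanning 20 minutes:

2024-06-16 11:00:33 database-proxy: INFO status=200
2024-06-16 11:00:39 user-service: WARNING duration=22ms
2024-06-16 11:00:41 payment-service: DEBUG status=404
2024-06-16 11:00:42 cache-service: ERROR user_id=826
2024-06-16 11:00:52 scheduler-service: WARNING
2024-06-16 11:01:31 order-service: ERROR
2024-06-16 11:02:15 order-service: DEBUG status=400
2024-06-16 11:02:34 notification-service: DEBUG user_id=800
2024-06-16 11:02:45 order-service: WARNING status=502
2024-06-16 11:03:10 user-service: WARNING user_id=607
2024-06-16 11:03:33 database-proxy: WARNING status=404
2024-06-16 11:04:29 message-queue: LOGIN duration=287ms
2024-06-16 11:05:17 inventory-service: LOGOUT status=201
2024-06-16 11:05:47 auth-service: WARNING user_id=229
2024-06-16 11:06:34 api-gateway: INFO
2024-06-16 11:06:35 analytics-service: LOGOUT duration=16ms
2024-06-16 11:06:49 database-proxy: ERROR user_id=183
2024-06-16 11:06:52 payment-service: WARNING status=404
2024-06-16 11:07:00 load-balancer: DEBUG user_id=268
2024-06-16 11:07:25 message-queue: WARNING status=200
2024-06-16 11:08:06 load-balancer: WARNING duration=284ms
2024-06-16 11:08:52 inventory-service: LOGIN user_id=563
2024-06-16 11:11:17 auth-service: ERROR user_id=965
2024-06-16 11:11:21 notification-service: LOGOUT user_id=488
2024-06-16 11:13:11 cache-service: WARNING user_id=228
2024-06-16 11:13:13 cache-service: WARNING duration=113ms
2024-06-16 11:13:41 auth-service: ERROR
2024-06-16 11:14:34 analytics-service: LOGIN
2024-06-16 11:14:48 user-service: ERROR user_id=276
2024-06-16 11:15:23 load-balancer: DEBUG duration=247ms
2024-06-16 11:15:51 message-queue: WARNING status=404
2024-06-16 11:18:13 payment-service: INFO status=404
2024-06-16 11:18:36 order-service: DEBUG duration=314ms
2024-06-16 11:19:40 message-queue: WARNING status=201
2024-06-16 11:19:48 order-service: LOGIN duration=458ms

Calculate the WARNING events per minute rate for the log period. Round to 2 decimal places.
0.65

To calculate the rate:

1. Count total WARNING events: 13
2. Total time period: 20 minutes
3. Rate = 13 / 20 = 0.65 events per minute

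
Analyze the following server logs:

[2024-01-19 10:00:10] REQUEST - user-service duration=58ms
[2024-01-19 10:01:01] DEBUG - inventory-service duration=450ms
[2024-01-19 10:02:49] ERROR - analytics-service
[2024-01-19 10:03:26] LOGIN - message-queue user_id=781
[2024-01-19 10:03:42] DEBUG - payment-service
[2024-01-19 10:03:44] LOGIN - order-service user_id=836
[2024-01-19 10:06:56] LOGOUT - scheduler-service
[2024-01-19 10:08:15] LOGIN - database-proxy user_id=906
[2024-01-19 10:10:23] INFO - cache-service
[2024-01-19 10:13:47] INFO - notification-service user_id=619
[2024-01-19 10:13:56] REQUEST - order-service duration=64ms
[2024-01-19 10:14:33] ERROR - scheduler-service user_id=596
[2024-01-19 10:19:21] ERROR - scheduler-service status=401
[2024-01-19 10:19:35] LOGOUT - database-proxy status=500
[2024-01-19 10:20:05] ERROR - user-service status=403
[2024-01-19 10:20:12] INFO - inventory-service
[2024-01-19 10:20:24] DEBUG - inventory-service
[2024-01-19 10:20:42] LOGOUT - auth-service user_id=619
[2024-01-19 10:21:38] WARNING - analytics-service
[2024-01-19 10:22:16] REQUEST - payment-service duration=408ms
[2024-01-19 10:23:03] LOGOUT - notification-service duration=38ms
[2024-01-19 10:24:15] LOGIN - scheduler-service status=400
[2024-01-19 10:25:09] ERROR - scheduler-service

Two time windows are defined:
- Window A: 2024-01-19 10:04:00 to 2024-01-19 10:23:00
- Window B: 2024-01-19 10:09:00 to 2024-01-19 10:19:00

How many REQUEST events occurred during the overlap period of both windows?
1

To find overlap events:

1. Window A: 2024-01-19 10:04:00 to 2024-01-19 10:23:00
2. Window B: 2024-01-19 10:09:00 to 2024-01-19 10:19:00
3. Overlap period: 2024-01-19 10:09:00 to 2024-01-19 10:19:00
4. Count REQUEST events in overlap: 1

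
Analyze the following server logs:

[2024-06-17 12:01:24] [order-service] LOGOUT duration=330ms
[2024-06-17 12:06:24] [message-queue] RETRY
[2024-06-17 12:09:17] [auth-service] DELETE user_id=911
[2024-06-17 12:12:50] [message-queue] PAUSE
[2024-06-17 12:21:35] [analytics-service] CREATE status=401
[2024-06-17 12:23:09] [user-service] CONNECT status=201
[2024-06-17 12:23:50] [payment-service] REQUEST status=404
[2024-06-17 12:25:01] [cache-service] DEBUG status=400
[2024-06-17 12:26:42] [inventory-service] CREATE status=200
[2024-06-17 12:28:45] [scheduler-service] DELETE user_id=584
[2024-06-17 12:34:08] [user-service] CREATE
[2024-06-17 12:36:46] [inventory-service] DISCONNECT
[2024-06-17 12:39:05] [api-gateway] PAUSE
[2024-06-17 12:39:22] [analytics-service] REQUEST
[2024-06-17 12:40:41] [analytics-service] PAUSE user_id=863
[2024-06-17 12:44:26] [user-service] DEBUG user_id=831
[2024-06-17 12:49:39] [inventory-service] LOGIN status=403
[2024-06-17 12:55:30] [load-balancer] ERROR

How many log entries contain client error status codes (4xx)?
4

To find matching entries:

1. Pattern to match: client error status codes (4xx)
2. Scan each log entry for the pattern
3. Count matches: 4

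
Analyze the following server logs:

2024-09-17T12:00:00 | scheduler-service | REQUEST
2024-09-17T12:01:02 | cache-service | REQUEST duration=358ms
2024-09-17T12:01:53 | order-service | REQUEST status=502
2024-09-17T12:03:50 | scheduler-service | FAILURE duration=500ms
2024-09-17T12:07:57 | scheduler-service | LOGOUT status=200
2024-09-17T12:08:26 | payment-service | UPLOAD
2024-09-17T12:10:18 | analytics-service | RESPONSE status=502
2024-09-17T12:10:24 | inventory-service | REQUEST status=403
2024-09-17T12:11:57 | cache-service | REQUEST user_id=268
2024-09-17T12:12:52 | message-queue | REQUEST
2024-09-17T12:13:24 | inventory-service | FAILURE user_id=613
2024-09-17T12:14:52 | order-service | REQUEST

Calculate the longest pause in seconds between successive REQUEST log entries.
511

To find the longest gap:

1. Extract all REQUEST events in chronological order
2. Calculate time differences between consecutive events
3. Find the maximum difference
4. Longest gap: 511 seconds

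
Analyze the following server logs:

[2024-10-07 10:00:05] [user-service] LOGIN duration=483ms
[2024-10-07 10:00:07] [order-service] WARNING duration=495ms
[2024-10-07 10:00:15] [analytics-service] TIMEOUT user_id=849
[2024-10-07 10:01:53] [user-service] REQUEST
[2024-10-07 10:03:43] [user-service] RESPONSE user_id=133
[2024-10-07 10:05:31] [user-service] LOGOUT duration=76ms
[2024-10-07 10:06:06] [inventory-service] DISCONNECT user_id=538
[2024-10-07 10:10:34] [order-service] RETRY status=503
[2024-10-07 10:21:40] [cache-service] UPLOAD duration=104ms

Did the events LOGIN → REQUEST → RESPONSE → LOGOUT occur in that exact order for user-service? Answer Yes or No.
Yes

To verify sequence order:

1. Find all events in sequence LOGIN → REQUEST → RESPONSE → LOGOUT for user-service
2. Extract their timestamps
3. Check if timestamps are in ascending order
4. Result: Yes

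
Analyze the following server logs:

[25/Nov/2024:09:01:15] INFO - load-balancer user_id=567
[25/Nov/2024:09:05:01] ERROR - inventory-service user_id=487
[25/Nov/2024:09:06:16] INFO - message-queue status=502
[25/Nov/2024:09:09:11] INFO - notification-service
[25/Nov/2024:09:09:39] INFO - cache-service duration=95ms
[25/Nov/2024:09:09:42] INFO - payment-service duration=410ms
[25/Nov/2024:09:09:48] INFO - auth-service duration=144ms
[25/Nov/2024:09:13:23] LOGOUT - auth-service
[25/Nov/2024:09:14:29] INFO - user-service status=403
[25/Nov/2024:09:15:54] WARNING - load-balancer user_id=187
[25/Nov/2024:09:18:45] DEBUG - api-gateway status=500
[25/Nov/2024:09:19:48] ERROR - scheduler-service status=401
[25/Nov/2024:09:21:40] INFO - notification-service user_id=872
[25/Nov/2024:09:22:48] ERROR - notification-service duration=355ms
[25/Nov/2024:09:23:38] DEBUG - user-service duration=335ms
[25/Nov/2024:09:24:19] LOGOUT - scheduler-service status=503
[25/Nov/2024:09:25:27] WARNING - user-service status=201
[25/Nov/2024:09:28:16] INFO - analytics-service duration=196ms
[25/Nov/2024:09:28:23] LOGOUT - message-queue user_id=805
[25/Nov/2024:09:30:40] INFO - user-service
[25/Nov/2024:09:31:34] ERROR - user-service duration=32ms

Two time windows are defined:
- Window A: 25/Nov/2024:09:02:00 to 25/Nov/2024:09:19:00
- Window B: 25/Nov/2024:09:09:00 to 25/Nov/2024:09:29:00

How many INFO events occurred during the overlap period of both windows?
5

To find overlap events:

1. Window A: 25/Nov/2024:09:02:00 to 25/Nov/2024:09:19:00
2. Window B: 25/Nov/2024:09:09:00 to 25/Nov/2024:09:29:00
3. Overlap period: 25/Nov/2024:09:09:00 to 25/Nov/2024:09:19:00
4. Count INFO events in overlap: 5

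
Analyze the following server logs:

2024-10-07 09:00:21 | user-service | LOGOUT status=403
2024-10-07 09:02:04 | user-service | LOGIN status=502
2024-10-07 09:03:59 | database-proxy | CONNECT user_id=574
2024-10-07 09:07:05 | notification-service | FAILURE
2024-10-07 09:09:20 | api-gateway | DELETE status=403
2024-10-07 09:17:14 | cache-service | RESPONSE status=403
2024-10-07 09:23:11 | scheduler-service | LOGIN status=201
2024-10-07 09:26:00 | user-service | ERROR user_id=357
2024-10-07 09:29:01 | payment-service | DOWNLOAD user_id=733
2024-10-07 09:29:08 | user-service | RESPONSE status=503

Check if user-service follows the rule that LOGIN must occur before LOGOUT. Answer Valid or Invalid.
Invalid

To validate ordering:

1. Required order: LOGIN → LOGOUT
2. Rule: LOGIN must occur before LOGOUT
3. Check actual order of events for user-service
4. Result: Invalid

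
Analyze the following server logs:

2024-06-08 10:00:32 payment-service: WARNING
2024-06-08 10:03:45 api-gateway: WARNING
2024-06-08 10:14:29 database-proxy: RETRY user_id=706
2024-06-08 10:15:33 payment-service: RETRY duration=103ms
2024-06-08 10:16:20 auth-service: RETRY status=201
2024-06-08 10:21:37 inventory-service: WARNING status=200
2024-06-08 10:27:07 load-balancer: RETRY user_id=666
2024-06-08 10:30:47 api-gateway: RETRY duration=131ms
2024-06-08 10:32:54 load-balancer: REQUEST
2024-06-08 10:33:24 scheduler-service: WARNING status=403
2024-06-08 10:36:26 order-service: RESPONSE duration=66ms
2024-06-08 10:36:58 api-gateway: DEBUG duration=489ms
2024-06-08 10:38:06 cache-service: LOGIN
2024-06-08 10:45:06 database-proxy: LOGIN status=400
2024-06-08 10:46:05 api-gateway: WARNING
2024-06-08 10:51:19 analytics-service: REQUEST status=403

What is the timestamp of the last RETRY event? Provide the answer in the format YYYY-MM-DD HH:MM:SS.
2024-06-08 10:30:47

To find the last event:

1. Filter for all RETRY events
2. Sort by timestamp
3. Select the last one
4. Timestamp: 2024-06-08 10:30:47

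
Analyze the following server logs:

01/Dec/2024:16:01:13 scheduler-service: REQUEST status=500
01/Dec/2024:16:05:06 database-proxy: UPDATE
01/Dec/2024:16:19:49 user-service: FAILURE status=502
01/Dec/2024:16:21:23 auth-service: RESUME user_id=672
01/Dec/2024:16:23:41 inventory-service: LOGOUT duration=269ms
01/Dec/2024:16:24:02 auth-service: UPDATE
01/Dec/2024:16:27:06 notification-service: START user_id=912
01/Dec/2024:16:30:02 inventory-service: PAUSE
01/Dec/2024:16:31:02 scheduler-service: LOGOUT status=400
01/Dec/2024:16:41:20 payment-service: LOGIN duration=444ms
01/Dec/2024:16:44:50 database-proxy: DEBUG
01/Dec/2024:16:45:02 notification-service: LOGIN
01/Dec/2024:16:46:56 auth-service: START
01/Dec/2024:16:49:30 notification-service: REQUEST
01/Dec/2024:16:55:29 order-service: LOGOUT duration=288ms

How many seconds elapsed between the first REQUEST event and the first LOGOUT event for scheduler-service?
1789

To find the time between events:

1. Locate the first REQUEST event for scheduler-service: 01/Dec/2024:16:01:13
2. Locate the first LOGOUT event for scheduler-service: 01/Dec/2024:16:31:02
3. Calculate the difference: 01/Dec/2024:16:31:02 - 01/Dec/2024:16:01:13 = 1789 seconds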